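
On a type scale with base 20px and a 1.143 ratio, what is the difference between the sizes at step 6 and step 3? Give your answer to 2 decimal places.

14.73px

Step 3: 20.0 × 1.143³ = 29.8654px
Step 6: 20.0 × 1.143⁶ = 44.5972px
Difference: 44.5972 − 29.8654 = 14.7318px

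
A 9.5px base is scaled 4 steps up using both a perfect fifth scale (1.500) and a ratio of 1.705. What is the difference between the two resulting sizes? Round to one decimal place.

Perfect fifth: 9.5 × 1.500⁴ = 48.094px
At 1.705: 9.5 × 1.705⁴ = 80.283px
Difference: 80.283 − 48.094 = 32.189px

32.2px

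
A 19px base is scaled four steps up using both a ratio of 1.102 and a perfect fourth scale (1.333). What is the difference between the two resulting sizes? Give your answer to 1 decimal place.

At 1.102: 19.0 × 1.102⁴ = 28.021px
Perfect fourth: 19.0 × 1.333⁴ = 59.989px
Difference: 59.989 − 28.021 = 31.968px

32.0px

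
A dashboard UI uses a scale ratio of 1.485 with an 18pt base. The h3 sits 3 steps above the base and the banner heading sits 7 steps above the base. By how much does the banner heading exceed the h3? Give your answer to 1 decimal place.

227.7pt

Step 3: 18.0 × 1.485³ = 58.946pt
Step 7: 18.0 × 1.485⁷ = 286.654pt
Difference: 286.654 − 58.946 = 227.708pt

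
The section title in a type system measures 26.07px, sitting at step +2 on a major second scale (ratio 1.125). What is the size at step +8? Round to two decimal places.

26.07 × 1.125⁶ = 26.07 × 2.02729 ≈ 52.851

52.85px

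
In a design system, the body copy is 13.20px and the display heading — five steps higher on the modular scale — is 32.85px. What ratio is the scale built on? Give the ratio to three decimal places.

The ratio satisfies 13.20 × r⁵ = 32.85, so r = (32.85 / 13.20)^(1/5).
r = 2.4886^(1/5) ≈ 1.2000

1.200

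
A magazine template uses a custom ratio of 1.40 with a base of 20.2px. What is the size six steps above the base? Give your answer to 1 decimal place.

152.1px

Every step multiplies by the scale ratio.
20.2 × 1.40⁶ = 20.2 × 7.52954 ≈ 152.10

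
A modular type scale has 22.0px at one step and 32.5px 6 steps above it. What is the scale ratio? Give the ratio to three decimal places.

The ratio satisfies 22.0 × r⁶ = 32.5, so r = (32.5 / 22.0)^(1/6).
r = 1.4773^(1/6) ≈ 1.0672

1.067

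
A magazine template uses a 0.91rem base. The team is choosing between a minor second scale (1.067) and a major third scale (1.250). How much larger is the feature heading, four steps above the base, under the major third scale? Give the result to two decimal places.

1.04rem

Minor second: 0.91 × 1.067⁴ = 1.1795rem
Major third: 0.91 × 1.250⁴ = 2.2217rem
Difference: 2.2217 − 1.1795 = 1.0422rem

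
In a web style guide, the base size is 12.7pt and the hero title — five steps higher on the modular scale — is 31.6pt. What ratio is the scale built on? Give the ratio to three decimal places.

1.200

r⁵ = 31.6 / 12.7, so r = (31.6/12.7)^(1/5).
r = 2.4882^(1/5) ≈ 1.2000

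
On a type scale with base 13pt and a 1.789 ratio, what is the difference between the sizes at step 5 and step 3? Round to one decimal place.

163.8pt

Step 3: 13.0 × 1.789³ = 74.435pt
Step 5: 13.0 × 1.789⁵ = 238.229pt
Difference: 238.229 − 74.435 = 163.794pt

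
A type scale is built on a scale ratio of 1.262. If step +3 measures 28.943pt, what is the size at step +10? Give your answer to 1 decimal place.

147.6pt

28.943 × 1.262⁷ = 28.943 × 5.09818 ≈ 147.557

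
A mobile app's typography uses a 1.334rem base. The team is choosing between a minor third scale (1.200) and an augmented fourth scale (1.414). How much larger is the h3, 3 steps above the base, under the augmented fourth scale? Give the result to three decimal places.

1.466rem

Minor third: 1.334 × 1.200³ = 2.30515rem
Augmented fourth: 1.334 × 1.414³ = 3.77141rem
Difference: 3.77141 − 2.30515 = 1.46626rem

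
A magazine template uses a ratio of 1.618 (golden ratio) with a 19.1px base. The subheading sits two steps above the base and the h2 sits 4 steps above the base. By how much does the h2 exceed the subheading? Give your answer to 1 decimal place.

80.9px

Step 2: 19.1 × 1.618² = 50.002px
Step 4: 19.1 × 1.618⁴ = 130.902px
Difference: 130.902 − 50.002 = 80.900px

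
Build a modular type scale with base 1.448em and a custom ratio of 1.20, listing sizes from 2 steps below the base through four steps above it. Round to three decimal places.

Step -2: 1.448 ÷ 1.20² = 1.006
Step -1: 1.448 ÷ 1.20 = 1.207
Step 0: 1.448em
Step 1: 1.448 × 1.20 = 1.738
Step 2: 1.448 × 1.20² = 2.085
Step 3: 1.448 × 1.20³ = 2.502
Step 4: 1.448 × 1.20⁴ = 3.003

1.006em, 1.207em, 1.448em, 1.738em, 2.085em, 2.502em, 3.003em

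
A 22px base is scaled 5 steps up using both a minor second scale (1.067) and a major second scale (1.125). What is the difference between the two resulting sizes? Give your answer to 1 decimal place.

Minor second: 22.0 × 1.067⁵ = 30.426px
Major second: 22.0 × 1.125⁵ = 39.645px
Difference: 39.645 − 30.426 = 9.219px

9.2px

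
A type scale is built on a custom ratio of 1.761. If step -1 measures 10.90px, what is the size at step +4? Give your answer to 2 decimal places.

10.90 × 1.761⁵ = 10.90 × 16.93545 ≈ 184.596

184.60px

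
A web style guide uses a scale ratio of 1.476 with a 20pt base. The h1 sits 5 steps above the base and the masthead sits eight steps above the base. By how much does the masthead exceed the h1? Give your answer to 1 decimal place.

310.4pt

Step 5: 20.0 × 1.476⁵ = 140.108pt
Step 8: 20.0 × 1.476⁸ = 450.527pt
Difference: 450.527 − 140.108 = 310.419pt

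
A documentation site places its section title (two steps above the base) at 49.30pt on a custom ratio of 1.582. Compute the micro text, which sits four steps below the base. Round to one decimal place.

Moving from step +2 to step -4 is 6 steps down, so divide by r⁶.
49.30 ÷ 1.582⁶ = 49.30 ÷ 15.67613 ≈ 3.145

3.1pt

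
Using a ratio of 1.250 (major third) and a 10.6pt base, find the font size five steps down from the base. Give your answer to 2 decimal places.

Each step on a modular scale multiplies by the ratio, so the size n steps from the base is base × ratioⁿ.
10.6 ÷ 1.250⁵ = 10.6 ÷ 3.05176 ≈ 3.47

3.47pt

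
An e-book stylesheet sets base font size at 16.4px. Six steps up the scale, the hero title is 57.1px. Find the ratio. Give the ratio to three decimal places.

1.231

r⁶ = 57.1 / 16.4, so r = (57.1/16.4)^(1/6).
r = 3.4817^(1/6) ≈ 1.2311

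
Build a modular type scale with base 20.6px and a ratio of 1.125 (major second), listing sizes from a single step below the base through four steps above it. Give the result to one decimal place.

18.3px, 20.6px, 23.2px, 26.1px, 29.3px, 33.0px

Step -1: 20.6 ÷ 1.125 = 18.3
Step 0: 20.6px
Step 1: 20.6 × 1.125 = 23.2
Step 2: 20.6 × 1.125² = 26.1
Step 3: 20.6 × 1.125³ = 29.3
Step 4: 20.6 × 1.125⁴ = 33.0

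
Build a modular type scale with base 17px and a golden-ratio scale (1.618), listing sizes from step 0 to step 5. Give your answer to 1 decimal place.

17.0px, 27.5px, 44.5px, 72.0px, 116.5px, 188.5px

Step 0: 17px
Step 1: 17.0 × 1.618 = 27.5
Step 2: 17.0 × 1.618² = 44.5
Step 3: 17.0 × 1.618³ = 72.0
Step 4: 17.0 × 1.618⁴ = 116.5
Step 5: 17.0 × 1.618⁵ = 188.5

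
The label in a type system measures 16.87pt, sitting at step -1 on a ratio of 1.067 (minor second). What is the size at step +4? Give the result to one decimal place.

23.3pt

The gap is 4 − (-1) = 5 steps, so the factor is 1.067^5.
16.87 × 1.067⁵ = 16.87 × 1.38300 ≈ 23.331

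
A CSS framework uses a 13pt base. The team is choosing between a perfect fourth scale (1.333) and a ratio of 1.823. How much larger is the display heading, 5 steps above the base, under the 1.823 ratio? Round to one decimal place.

Perfect fourth: 13.0 × 1.333⁵ = 54.713pt
At 1.823: 13.0 × 1.823⁵ = 261.744pt
Difference: 261.744 − 54.713 = 207.031pt

207.0pt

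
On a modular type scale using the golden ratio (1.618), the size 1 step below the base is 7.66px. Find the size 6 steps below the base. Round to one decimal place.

0.7px

The gap is -6 − (-1) = -5 steps, so the factor is 1.618^-5.
7.66 ÷ 1.618⁵ = 7.66 ÷ 11.08901 ≈ 0.691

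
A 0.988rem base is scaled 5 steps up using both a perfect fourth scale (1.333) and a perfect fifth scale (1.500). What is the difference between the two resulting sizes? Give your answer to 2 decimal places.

Perfect fourth: 0.988 × 1.333⁵ = 4.1582rem
Perfect fifth: 0.988 × 1.500⁵ = 7.5026rem
Difference: 7.5026 − 4.1582 = 3.3444rem

3.34rem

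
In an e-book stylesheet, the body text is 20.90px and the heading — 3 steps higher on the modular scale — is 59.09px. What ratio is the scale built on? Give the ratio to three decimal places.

The ratio satisfies 20.90 × r³ = 59.09, so r = (59.09 / 20.90)^(1/3).
r = 2.8273^(1/3) ≈ 1.4140

1.414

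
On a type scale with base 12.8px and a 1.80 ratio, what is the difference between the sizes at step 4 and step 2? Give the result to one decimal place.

Step 2: 12.8 × 1.80² = 41.472px
Step 4: 12.8 × 1.80⁴ = 134.369px
Difference: 134.369 − 41.472 = 92.897px

92.9px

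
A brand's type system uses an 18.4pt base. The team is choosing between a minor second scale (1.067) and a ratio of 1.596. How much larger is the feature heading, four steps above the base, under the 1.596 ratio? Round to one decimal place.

Minor second: 18.4 × 1.067⁴ = 23.849pt
At 1.596: 18.4 × 1.596⁴ = 119.385pt
Difference: 119.385 − 23.849 = 95.536pt

95.5pt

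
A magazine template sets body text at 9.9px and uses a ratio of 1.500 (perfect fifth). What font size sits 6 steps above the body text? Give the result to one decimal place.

112.8px

9.9 × 1.500⁶ = 9.9 × 11.39062 ≈ 112.77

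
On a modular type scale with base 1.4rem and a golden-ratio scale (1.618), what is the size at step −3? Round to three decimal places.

Each step on a modular scale multiplies by the ratio, so the size n steps from the base is base × ratioⁿ.
1.4 ÷ 1.618³ = 1.4 ÷ 4.23580 ≈ 0.331

0.331rem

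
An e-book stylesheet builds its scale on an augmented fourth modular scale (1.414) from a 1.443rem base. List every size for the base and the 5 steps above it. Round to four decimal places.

1.4430rem, 2.0404rem, 2.8851rem, 4.0796rem, 5.7685rem, 8.1567rem

Step 0: 1.443rem
Step 1: 1.443 × 1.414 = 2.0404
Step 2: 1.443 × 1.414² = 2.8851
Step 3: 1.443 × 1.414³ = 4.0796
Step 4: 1.443 × 1.414⁴ = 5.7685
Step 5: 1.443 × 1.414⁵ = 8.1567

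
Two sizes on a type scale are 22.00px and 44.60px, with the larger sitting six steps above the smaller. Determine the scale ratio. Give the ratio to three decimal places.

r⁶ = 44.60 / 22.00, so r = (44.60/22.00)^(1/6).
r = 2.0273^(1/6) ≈ 1.1250

1.125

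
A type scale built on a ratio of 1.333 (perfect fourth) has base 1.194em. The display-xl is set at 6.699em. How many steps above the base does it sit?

1.333ⁿ = 6.699 / 1.194 = 5.6106
n = ln(5.6106) / ln(1.333) = 1.7246 / 0.2874 ≈ 6.00

6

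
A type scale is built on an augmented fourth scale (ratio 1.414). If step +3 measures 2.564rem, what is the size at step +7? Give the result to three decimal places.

10.250rem

Moving from step +3 to step +7 is 4 steps up, so multiply by r⁴.
2.564 × 1.414⁴ = 2.564 × 3.99758 ≈ 10.250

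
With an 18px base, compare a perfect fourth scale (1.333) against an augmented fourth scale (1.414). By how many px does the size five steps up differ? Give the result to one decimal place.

Perfect fourth: 18.0 × 1.333⁵ = 75.757px
Augmented fourth: 18.0 × 1.414⁵ = 101.747px
Difference: 101.747 − 75.757 = 25.990px

26.0px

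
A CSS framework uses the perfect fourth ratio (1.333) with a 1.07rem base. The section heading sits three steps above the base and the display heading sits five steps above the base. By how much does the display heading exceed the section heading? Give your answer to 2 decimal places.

Step 3: 1.07 × 1.333³ = 2.5344rem
Step 5: 1.07 × 1.333⁵ = 4.5033rem
Difference: 4.5033 − 2.5344 = 1.9689rem

1.97rem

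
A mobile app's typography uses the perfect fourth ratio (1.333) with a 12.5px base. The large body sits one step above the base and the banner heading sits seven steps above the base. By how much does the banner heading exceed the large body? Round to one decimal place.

Step 1: 12.5 × 1.333 = 16.662px
Step 7: 12.5 × 1.333⁷ = 93.481px
Difference: 93.481 − 16.662 = 76.819px

76.8px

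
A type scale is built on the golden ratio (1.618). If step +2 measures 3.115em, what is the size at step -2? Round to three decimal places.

0.455em

3.115 ÷ 1.618⁴ = 3.115 ÷ 6.85353 ≈ 0.455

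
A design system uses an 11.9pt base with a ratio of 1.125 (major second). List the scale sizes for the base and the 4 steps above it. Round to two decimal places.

11.90pt, 13.39pt, 15.06pt, 16.94pt, 19.06pt

Step 0: 11.9pt
Step 1: 11.9 × 1.125 = 13.39
Step 2: 11.9 × 1.125² = 15.06
Step 3: 11.9 × 1.125³ = 16.94
Step 4: 11.9 × 1.125⁴ = 19.06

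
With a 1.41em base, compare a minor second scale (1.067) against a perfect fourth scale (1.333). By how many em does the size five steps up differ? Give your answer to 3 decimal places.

3.984em

Minor second: 1.41 × 1.067⁵ = 1.95003em
Perfect fourth: 1.41 × 1.333⁵ = 5.93430em
Difference: 5.93430 − 1.95003 = 3.98427em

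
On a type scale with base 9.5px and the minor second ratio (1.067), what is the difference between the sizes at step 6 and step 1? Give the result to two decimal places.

3.88px

Step 1: 9.5 × 1.067 = 10.1365px
Step 6: 9.5 × 1.067⁶ = 14.0188px
Difference: 14.0188 − 10.1365 = 3.8823px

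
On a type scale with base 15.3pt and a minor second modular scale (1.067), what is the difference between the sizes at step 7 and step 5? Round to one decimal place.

2.9pt

Step 5: 15.3 × 1.067⁵ = 21.160pt
Step 7: 15.3 × 1.067⁷ = 24.090pt
Difference: 24.090 − 21.160 = 2.930pt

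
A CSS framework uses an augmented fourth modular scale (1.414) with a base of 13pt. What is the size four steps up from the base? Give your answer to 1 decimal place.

52.0pt

13.0 × 1.414⁴ = 13.0 × 3.99758 ≈ 51.97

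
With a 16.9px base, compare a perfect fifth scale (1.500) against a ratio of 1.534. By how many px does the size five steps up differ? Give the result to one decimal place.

Perfect fifth: 16.9 × 1.500⁵ = 128.334px
At 1.534: 16.9 × 1.534⁵ = 143.553px
Difference: 143.553 − 128.334 = 15.219px

15.2px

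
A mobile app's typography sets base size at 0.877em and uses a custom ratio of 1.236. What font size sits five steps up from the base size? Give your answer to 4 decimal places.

A modular type scale is a geometric sequence: sizeₙ = base × rⁿ.
0.877 × 1.236⁵ = 0.877 × 2.88464 ≈ 2.5298

2.5298em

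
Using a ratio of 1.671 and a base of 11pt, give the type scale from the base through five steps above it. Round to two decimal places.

11.00pt, 18.38pt, 30.71pt, 51.32pt, 85.76pt, 143.31pt

Step 0: 11pt
Step 1: 11.0 × 1.671 = 18.38
Step 2: 11.0 × 1.671² = 30.71
Step 3: 11.0 × 1.671³ = 51.32
Step 4: 11.0 × 1.671⁴ = 85.76
Step 5: 11.0 × 1.671⁵ = 143.31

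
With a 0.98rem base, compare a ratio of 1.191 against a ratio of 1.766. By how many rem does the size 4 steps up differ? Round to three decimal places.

At 1.191: 0.98 × 1.191⁴ = 1.97185rem
At 1.766: 0.98 × 1.766⁴ = 9.53211rem
Difference: 9.53211 − 1.97185 = 7.56026rem

7.560rem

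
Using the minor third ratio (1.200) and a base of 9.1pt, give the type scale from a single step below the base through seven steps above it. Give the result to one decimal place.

7.6pt, 9.1pt, 10.9pt, 13.1pt, 15.7pt, 18.9pt, 22.6pt, 27.2pt, 32.6pt

Step -1: 9.1 ÷ 1.200 = 7.6
Step 0: 9.1pt
Step 1: 9.1 × 1.200 = 10.9
Step 2: 9.1 × 1.200² = 13.1
Step 3: 9.1 × 1.200³ = 15.7
Step 4: 9.1 × 1.200⁴ = 18.9
Step 5: 9.1 × 1.200⁵ = 22.6
Step 6: 9.1 × 1.200⁶ = 27.2
Step 7: 9.1 × 1.200⁷ = 32.6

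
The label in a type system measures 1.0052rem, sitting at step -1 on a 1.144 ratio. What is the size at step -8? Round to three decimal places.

Moving from step -1 to step -8 is 7 steps down, so divide by r⁷.
1.0052 ÷ 1.144⁷ = 1.0052 ÷ 2.56438 ≈ 0.392

0.392rem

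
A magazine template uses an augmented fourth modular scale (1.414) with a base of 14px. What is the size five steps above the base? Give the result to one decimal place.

A modular type scale is a geometric sequence: sizeₙ = base × rⁿ.
14.0 × 1.414⁵ = 14.0 × 5.65258 ≈ 79.14

79.1px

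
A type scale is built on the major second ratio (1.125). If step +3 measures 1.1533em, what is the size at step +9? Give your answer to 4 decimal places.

1.1533 × 1.125⁶ = 1.1533 × 2.02729 ≈ 2.3381

2.3381em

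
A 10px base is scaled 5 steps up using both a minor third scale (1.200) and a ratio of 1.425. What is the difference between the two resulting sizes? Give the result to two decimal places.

33.88px

Minor third: 10.0 × 1.200⁵ = 24.8832px
At 1.425: 10.0 × 1.425⁵ = 58.7590px
Difference: 58.7590 − 24.8832 = 33.8758px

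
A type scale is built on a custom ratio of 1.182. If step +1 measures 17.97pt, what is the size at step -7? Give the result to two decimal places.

17.97 ÷ 1.182⁸ = 17.97 ÷ 3.81013 ≈ 4.716

4.72pt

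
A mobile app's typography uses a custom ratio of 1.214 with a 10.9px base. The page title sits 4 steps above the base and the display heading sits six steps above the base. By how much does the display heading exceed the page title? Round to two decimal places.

Step 4: 10.9 × 1.214⁴ = 23.6756px
Step 6: 10.9 × 1.214⁶ = 34.8930px
Difference: 34.8930 − 23.6756 = 11.2174px

11.22px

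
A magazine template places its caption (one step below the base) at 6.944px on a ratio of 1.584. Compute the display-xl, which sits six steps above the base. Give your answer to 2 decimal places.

6.944 × 1.584⁷ = 6.944 × 25.01994 ≈ 173.738

173.74px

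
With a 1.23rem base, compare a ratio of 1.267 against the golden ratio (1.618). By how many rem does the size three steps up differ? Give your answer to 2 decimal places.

At 1.267: 1.23 × 1.267³ = 2.5017rem
Golden ratio: 1.23 × 1.618³ = 5.2100rem
Difference: 5.2100 − 2.5017 = 2.7083rem

2.71rem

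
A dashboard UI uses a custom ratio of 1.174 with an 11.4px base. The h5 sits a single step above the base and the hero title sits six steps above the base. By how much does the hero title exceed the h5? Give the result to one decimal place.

16.5px

Step 1: 11.4 × 1.174 = 13.384px
Step 6: 11.4 × 1.174⁶ = 29.848px
Difference: 29.848 − 13.384 = 16.464px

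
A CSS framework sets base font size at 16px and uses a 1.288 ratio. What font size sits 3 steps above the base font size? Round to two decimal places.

16.0 × 1.288³ = 16.0 × 2.13672 ≈ 34.19

34.19px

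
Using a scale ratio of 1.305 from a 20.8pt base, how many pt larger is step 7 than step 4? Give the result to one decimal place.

73.7pt

Step 4: 20.8 × 1.305⁴ = 60.326pt
Step 7: 20.8 × 1.305⁷ = 134.072pt
Difference: 134.072 − 60.326 = 73.746pt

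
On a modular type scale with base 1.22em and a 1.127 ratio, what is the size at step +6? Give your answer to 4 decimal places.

2.4998em

1.22 × 1.127⁶ = 1.22 × 2.04901 ≈ 2.4998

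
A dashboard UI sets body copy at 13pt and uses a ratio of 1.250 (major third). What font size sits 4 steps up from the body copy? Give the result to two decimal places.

31.74pt

13.0 × 1.250⁴ = 13.0 × 2.44141 ≈ 31.74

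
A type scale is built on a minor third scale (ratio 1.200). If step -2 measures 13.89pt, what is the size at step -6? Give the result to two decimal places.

6.70pt

The gap is -6 − (-2) = -4 steps, so the factor is 1.200^-4.
13.89 ÷ 1.200⁴ = 13.89 ÷ 2.07360 ≈ 6.698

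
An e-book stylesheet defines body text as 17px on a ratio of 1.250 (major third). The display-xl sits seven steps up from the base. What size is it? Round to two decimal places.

81.06px

A modular type scale is a geometric sequence: sizeₙ = base × rⁿ.
17.0 × 1.250⁷ = 17.0 × 4.76837 ≈ 81.06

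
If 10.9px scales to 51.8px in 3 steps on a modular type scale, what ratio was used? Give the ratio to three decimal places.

1.681

r³ = 51.8 / 10.9, so r = (51.8/10.9)^(1/3).
r = 4.7523^(1/3) ≈ 1.6813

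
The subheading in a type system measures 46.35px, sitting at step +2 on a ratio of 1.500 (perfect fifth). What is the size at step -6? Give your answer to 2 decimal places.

1.81px

46.35 ÷ 1.500⁸ = 46.35 ÷ 25.62891 ≈ 1.809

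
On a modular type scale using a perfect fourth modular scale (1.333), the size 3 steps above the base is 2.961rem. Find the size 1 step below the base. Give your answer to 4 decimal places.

0.9378rem

Moving from step +3 to step -1 is 4 steps down, so divide by r⁴.
2.961 ÷ 1.333⁴ = 2.961 ÷ 3.15733 ≈ 0.9378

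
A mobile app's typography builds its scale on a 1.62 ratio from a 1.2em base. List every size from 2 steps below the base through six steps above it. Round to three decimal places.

Step -2: 1.2 ÷ 1.62² = 0.457
Step -1: 1.2 ÷ 1.62 = 0.741
Step 0: 1.2em
Step 1: 1.2 × 1.62 = 1.944
Step 2: 1.2 × 1.62² = 3.149
Step 3: 1.2 × 1.62³ = 5.102
Step 4: 1.2 × 1.62⁴ = 8.265
Step 5: 1.2 × 1.62⁵ = 13.389
Step 6: 1.2 × 1.62⁶ = 21.691

0.457em, 0.741em, 1.200em, 1.944em, 3.149em, 5.102em, 8.265em, 13.389em, 21.691em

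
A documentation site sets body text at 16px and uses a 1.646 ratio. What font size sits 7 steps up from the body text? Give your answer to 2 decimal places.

523.76px

Every step multiplies by the scale ratio.
16.0 × 1.646⁷ = 16.0 × 32.73473 ≈ 523.76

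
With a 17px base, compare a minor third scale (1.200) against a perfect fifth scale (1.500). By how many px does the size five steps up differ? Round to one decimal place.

Minor third: 17.0 × 1.200⁵ = 42.301px
Perfect fifth: 17.0 × 1.500⁵ = 129.094px
Difference: 129.094 − 42.301 = 86.793px

86.8px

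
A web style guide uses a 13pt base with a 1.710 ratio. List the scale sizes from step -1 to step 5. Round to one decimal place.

7.6pt, 13.0pt, 22.2pt, 38.0pt, 65.0pt, 111.2pt, 190.1pt

Step -1: 13.0 ÷ 1.710 = 7.6
Step 0: 13pt
Step 1: 13.0 × 1.710 = 22.2
Step 2: 13.0 × 1.710² = 38.0
Step 3: 13.0 × 1.710³ = 65.0
Step 4: 13.0 × 1.710⁴ = 111.2
Step 5: 13.0 × 1.710⁵ = 190.1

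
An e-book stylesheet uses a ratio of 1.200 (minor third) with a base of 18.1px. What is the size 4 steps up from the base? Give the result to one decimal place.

Each step on a modular scale multiplies by the ratio, so the size n steps from the base is base × ratioⁿ.
18.1 × 1.200⁴ = 18.1 × 2.07360 ≈ 37.53

37.5px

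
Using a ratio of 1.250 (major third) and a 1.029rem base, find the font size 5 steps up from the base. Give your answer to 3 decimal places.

Each step on a modular scale multiplies by the ratio, so the size n steps from the base is base × ratioⁿ.
1.029 × 1.250⁵ = 1.029 × 3.05176 ≈ 3.140

3.140rem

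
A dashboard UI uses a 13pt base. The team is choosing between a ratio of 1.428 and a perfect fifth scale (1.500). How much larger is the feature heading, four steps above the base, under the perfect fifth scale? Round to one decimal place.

11.8pt

At 1.428: 13.0 × 1.428⁴ = 54.058pt
Perfect fifth: 13.0 × 1.500⁴ = 65.812pt
Difference: 65.812 − 54.058 = 11.754pt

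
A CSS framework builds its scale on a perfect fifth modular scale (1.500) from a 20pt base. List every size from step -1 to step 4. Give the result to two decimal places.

13.33pt, 20.00pt, 30.00pt, 45.00pt, 67.50pt, 101.25pt

Step -1: 20.0 ÷ 1.500 = 13.33
Step 0: 20pt
Step 1: 20.0 × 1.500 = 30.00
Step 2: 20.0 × 1.500² = 45.00
Step 3: 20.0 × 1.500³ = 67.50
Step 4: 20.0 × 1.500⁴ = 101.25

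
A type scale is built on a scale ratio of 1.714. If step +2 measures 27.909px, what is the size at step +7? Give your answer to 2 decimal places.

Moving from step +2 to step +7 is 5 steps up, so multiply by r⁵.
27.909 × 1.714⁵ = 27.909 × 14.79293 ≈ 412.856

412.86px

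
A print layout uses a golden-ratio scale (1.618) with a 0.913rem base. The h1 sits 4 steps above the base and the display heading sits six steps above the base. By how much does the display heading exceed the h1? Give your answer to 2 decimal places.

Step 4: 0.913 × 1.618⁴ = 6.2573rem
Step 6: 0.913 × 1.618⁶ = 16.3811rem
Difference: 16.3811 − 6.2573 = 10.1238rem

10.12rem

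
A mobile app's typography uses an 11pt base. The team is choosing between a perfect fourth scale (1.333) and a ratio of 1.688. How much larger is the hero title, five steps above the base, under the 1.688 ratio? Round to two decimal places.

104.45pt

Perfect fourth: 11.0 × 1.333⁵ = 46.2960pt
At 1.688: 11.0 × 1.688⁵ = 150.7492pt
Difference: 150.7492 − 46.2960 = 104.4532pt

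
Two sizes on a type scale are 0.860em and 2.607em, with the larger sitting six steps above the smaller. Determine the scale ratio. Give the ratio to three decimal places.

The ratio satisfies 0.860 × r⁶ = 2.607, so r = (2.607 / 0.860)^(1/6).
r = 3.0314^(1/6) ≈ 1.2030

1.203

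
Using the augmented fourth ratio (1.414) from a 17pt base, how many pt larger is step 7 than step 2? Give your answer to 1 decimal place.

Step 2: 17.0 × 1.414² = 33.990pt
Step 7: 17.0 × 1.414⁷ = 192.130pt
Difference: 192.130 − 33.990 = 158.140pt

158.1pt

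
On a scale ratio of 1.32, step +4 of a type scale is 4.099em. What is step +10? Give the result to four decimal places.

Moving from step +4 to step +10 is 6 steps up, so multiply by r⁶.
4.099 × 1.32⁶ = 4.099 × 5.28985 ≈ 21.6831

21.6831em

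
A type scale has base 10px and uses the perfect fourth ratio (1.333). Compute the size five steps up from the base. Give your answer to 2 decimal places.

10.0 × 1.333⁵ = 10.0 × 4.20873 ≈ 42.09

42.09px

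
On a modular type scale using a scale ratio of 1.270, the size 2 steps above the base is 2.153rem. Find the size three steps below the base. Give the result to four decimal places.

0.6517rem

2.153 ÷ 1.270⁵ = 2.153 ÷ 3.30384 ≈ 0.6517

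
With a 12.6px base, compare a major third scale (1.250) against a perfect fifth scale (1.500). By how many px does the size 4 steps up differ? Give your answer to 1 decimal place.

33.0px

Major third: 12.6 × 1.250⁴ = 30.762px
Perfect fifth: 12.6 × 1.500⁴ = 63.788px
Difference: 63.788 − 30.762 = 33.026px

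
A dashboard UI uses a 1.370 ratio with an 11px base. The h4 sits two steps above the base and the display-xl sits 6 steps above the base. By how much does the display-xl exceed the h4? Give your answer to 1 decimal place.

Step 2: 11.0 × 1.370² = 20.646px
Step 6: 11.0 × 1.370⁶ = 72.730px
Difference: 72.730 − 20.646 = 52.084px

52.1px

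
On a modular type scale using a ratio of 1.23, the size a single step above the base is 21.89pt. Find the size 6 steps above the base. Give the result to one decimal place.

21.89 × 1.23⁵ = 21.89 × 2.81531 ≈ 61.627

61.6pt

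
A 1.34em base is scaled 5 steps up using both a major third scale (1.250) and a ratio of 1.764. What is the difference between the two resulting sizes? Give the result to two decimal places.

Major third: 1.34 × 1.250⁵ = 4.0894em
At 1.764: 1.34 × 1.764⁵ = 22.8875em
Difference: 22.8875 − 4.0894 = 18.7981em

18.80em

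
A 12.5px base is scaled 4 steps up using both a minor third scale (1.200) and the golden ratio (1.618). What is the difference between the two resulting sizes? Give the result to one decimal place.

Minor third: 12.5 × 1.200⁴ = 25.920px
Golden ratio: 12.5 × 1.618⁴ = 85.669px
Difference: 85.669 − 25.920 = 59.749px

59.7px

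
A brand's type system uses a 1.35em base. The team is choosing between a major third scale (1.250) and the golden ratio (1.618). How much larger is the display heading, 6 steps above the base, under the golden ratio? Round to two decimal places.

Major third: 1.35 × 1.250⁶ = 5.1498em
Golden ratio: 1.35 × 1.618⁶ = 24.2217em
Difference: 24.2217 − 5.1498 = 19.0719em

19.07em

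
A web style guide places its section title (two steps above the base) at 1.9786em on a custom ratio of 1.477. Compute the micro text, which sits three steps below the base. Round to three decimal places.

0.281em

The gap is -3 − (2) = -5 steps, so the factor is 1.477^-5.
1.9786 ÷ 1.477⁵ = 1.9786 ÷ 7.02914 ≈ 0.281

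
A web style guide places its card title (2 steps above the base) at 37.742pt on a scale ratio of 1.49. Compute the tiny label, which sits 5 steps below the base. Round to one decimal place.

2.3pt

37.742 ÷ 1.49⁷ = 37.742 ÷ 16.30436 ≈ 2.315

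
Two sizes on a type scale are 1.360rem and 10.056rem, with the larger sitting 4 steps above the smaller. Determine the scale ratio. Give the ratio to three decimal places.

r⁴ = 10.056 / 1.360, so r = (10.056/1.360)^(1/4).
r = 7.3941^(1/4) ≈ 1.6490

1.649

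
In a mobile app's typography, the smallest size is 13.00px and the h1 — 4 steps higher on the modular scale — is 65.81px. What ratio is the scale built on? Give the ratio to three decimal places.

r⁴ = 65.81 / 13.00, so r = (65.81/13.00)^(1/4).
r = 5.0623^(1/4) ≈ 1.5000

1.500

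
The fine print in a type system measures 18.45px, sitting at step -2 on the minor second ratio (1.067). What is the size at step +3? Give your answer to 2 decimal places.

25.52px

18.45 × 1.067⁵ = 18.45 × 1.38300 ≈ 25.516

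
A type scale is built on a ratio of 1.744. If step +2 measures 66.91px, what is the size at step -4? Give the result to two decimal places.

The gap is -4 − (2) = -6 steps, so the factor is 1.744^-6.
66.91 ÷ 1.744⁶ = 66.91 ÷ 28.13707 ≈ 2.378

2.38px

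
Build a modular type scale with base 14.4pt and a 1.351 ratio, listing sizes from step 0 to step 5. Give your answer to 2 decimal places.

Step 0: 14.4pt
Step 1: 14.4 × 1.351 = 19.45
Step 2: 14.4 × 1.351² = 26.28
Step 3: 14.4 × 1.351³ = 35.51
Step 4: 14.4 × 1.351⁴ = 47.97
Step 5: 14.4 × 1.351⁵ = 64.81

14.40pt, 19.45pt, 26.28pt, 35.51pt, 47.97pt, 64.81pt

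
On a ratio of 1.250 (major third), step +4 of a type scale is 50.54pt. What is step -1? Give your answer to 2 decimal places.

16.56pt

50.54 ÷ 1.250⁵ = 50.54 ÷ 3.05176 ≈ 16.561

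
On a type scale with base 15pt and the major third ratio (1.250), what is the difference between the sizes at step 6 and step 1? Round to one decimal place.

Step 1: 15.0 × 1.250 = 18.750pt
Step 6: 15.0 × 1.250⁶ = 57.220pt
Difference: 57.220 − 18.750 = 38.470pt

38.5pt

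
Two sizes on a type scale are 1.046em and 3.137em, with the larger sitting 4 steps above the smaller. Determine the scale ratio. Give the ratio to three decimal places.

1.316

The ratio satisfies 1.046 × r⁴ = 3.137, so r = (3.137 / 1.046)^(1/4).
r = 2.9990^(1/4) ≈ 1.3160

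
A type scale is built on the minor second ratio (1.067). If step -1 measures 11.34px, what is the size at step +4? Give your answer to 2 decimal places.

Moving from step -1 to step +4 is 5 steps up, so multiply by r⁵.
11.34 × 1.067⁵ = 11.34 × 1.38300 ≈ 15.683

15.68px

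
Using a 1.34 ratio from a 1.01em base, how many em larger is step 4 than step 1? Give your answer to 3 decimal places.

Step 1: 1.01 × 1.34 = 1.35340em
Step 4: 1.01 × 1.34⁴ = 3.25642em
Difference: 3.25642 − 1.35340 = 1.90302em

1.903em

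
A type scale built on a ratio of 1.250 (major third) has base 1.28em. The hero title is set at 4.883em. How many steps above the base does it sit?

6

1.250ⁿ = 4.883 / 1.28 = 3.8148
n = ln(3.8148) / ln(1.250) = 1.3389 / 0.2231 ≈ 6.00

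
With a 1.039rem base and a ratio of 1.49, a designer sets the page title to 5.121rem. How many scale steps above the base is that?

4

1.49ⁿ = 5.121 / 1.039 = 4.9288
n = ln(4.9288) / ln(1.49) = 1.5951 / 0.3988 ≈ 4.00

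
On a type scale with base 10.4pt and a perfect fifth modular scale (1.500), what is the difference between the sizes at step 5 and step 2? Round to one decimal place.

Step 2: 10.4 × 1.500² = 23.400pt
Step 5: 10.4 × 1.500⁵ = 78.975pt
Difference: 78.975 − 23.400 = 55.575pt

55.6pt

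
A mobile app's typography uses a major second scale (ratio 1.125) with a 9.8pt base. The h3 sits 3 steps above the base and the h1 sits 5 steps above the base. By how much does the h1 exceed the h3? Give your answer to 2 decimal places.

Step 3: 9.8 × 1.125³ = 13.9535pt
Step 5: 9.8 × 1.125⁵ = 17.6599pt
Difference: 17.6599 − 13.9535 = 3.7064pt

3.71pt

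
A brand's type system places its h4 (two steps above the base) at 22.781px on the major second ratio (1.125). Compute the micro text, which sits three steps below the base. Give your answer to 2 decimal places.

22.781 ÷ 1.125⁵ = 22.781 ÷ 1.80203 ≈ 12.642

12.64px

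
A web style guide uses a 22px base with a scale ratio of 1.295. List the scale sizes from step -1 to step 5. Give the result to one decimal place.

17.0px, 22.0px, 28.5px, 36.9px, 47.8px, 61.9px, 80.1px

Step -1: 22.0 ÷ 1.295 = 17.0
Step 0: 22px
Step 1: 22.0 × 1.295 = 28.5
Step 2: 22.0 × 1.295² = 36.9
Step 3: 22.0 × 1.295³ = 47.8
Step 4: 22.0 × 1.295⁴ = 61.9
Step 5: 22.0 × 1.295⁵ = 80.1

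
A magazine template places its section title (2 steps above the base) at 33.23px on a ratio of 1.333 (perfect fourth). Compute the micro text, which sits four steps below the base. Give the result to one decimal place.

5.9px

Moving from step +2 to step -4 is 6 steps down, so divide by r⁶.
33.23 ÷ 1.333⁶ = 33.23 ÷ 5.61023 ≈ 5.923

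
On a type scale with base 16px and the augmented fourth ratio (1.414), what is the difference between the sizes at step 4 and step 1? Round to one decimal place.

Step 1: 16.0 × 1.414 = 22.624px
Step 4: 16.0 × 1.414⁴ = 63.961px
Difference: 63.961 − 22.624 = 41.337px

41.3px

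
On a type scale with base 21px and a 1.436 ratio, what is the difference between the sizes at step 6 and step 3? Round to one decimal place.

122.0px

Step 3: 21.0 × 1.436³ = 62.185px
Step 6: 21.0 × 1.436⁶ = 184.139px
Difference: 184.139 − 62.185 = 121.954px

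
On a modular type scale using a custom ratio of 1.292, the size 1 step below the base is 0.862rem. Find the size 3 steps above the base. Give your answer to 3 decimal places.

The gap is 3 − (-1) = 4 steps, so the factor is 1.292^4.
0.862 × 1.292⁴ = 0.862 × 2.78644 ≈ 2.402

2.402rem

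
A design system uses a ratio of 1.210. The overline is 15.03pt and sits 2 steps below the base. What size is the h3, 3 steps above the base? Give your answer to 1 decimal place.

39.0pt

15.03 × 1.210⁵ = 15.03 × 2.59374 ≈ 38.984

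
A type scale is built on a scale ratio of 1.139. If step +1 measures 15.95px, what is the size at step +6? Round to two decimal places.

30.58px

Moving from step +1 to step +6 is 5 steps up, so multiply by r⁵.
15.95 × 1.139⁵ = 15.95 × 1.91698 ≈ 30.576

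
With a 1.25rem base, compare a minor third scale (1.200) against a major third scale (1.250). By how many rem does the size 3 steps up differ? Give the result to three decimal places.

Minor third: 1.25 × 1.200³ = 2.16000rem
Major third: 1.25 × 1.250³ = 2.44141rem
Difference: 2.44141 − 2.16000 = 0.28141rem

0.281rem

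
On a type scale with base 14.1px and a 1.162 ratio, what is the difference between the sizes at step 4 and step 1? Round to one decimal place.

9.3px

Step 1: 14.1 × 1.162 = 16.384px
Step 4: 14.1 × 1.162⁴ = 25.707px
Difference: 25.707 − 16.384 = 9.323px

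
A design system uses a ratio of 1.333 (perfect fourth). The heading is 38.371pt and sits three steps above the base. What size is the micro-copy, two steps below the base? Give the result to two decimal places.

9.12pt

38.371 ÷ 1.333⁵ = 38.371 ÷ 4.20873 ≈ 9.117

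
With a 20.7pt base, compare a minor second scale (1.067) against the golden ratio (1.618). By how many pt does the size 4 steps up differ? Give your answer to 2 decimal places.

115.04pt

Minor second: 20.7 × 1.067⁴ = 26.8305pt
Golden ratio: 20.7 × 1.618⁴ = 141.8680pt
Difference: 141.8680 − 26.8305 = 115.0375pt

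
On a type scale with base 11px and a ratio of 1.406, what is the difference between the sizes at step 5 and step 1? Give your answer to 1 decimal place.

Step 1: 11.0 × 1.406 = 15.466px
Step 5: 11.0 × 1.406⁵ = 60.439px
Difference: 60.439 − 15.466 = 44.973px

45.0px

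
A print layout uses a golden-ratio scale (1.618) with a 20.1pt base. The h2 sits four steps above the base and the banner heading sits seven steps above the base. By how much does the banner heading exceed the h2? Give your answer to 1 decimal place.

445.8pt

Step 4: 20.1 × 1.618⁴ = 137.756pt
Step 7: 20.1 × 1.618⁷ = 583.506pt
Difference: 583.506 − 137.756 = 445.750pt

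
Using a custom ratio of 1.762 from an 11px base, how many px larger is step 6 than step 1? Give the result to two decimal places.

309.79px

Step 1: 11.0 × 1.762 = 19.3820px
Step 6: 11.0 × 1.762⁶ = 329.1760px
Difference: 329.1760 − 19.3820 = 309.7940px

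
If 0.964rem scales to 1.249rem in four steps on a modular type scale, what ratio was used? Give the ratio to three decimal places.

1.067

The ratio satisfies 0.964 × r⁴ = 1.249, so r = (1.249 / 0.964)^(1/4).
r = 1.2956^(1/4) ≈ 1.0669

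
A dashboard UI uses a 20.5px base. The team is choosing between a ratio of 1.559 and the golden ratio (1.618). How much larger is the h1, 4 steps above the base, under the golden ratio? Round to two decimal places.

At 1.559: 20.5 × 1.559⁴ = 121.0984px
Golden ratio: 20.5 × 1.618⁴ = 140.4973px
Difference: 140.4973 − 121.0984 = 19.3989px

19.40px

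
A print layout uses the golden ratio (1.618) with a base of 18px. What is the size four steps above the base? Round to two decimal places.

18.0 × 1.618⁴ = 18.0 × 6.85353 ≈ 123.36

123.36px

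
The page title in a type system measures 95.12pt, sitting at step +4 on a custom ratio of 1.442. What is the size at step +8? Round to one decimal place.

95.12 × 1.442⁴ = 95.12 × 4.32375 ≈ 411.276

411.3pt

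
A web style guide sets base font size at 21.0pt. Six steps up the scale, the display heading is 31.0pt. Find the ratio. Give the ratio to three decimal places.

The ratio satisfies 21.0 × r⁶ = 31.0, so r = (31.0 / 21.0)^(1/6).
r = 1.4762^(1/6) ≈ 1.0671

1.067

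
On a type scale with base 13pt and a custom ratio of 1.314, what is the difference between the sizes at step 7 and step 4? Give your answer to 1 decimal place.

49.2pt

Step 4: 13.0 × 1.314⁴ = 38.755pt
Step 7: 13.0 × 1.314⁷ = 87.925pt
Difference: 87.925 − 38.755 = 49.170pt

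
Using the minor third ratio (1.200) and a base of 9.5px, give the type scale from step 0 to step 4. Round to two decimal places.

9.50px, 11.40px, 13.68px, 16.42px, 19.70px

Step 0: 9.5px
Step 1: 9.5 × 1.200 = 11.40
Step 2: 9.5 × 1.200² = 13.68
Step 3: 9.5 × 1.200³ = 16.42
Step 4: 9.5 × 1.200⁴ = 19.70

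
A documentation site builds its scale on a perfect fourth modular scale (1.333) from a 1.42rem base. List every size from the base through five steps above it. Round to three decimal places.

Step 0: 1.42rem
Step 1: 1.42 × 1.333 = 1.893
Step 2: 1.42 × 1.333² = 2.523
Step 3: 1.42 × 1.333³ = 3.363
Step 4: 1.42 × 1.333⁴ = 4.483
Step 5: 1.42 × 1.333⁵ = 5.976

1.420rem, 1.893rem, 2.523rem, 3.363rem, 4.483rem, 5.976rem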